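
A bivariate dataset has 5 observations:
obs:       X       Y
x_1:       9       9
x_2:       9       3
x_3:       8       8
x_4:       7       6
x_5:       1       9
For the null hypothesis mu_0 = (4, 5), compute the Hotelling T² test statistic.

Step 1 — sample mean vector:
  mean(X) = (9 + 9 + 8 + 7 + 1) / 5 = 34/5 = 6.8
  mean(Y) = (9 + 3 + 8 + 6 + 9) / 5 = 35/5 = 7
  x̄ = (6.8, 7),  deviation x̄ - mu_0 = (6.8, 7) - (4, 5) = (2.8, 2).

Step 2 — sample covariance matrix, S[i,j] = (1/(n-1)) · Σ_k (x_{k,i} - mean_i) · (x_{k,j} - mean_j), divisor n-1 = 4:
  S[X,X] = ((2.2)·(2.2) + (2.2)·(2.2) + (1.2)·(1.2) + (0.2)·(0.2) + (-5.8)·(-5.8)) / 4 = 44.8/4 = 11.2
  S[X,Y] = ((2.2)·(2) + (2.2)·(-4) + (1.2)·(1) + (0.2)·(-1) + (-5.8)·(2)) / 4 = -15/4 = -3.75
  S[Y,Y] = ((2)·(2) + (-4)·(-4) + (1)·(1) + (-1)·(-1) + (2)·(2)) / 4 = 26/4 = 6.5
  S = [[11.2, -3.75],
 [-3.75, 6.5]].

Step 3 — invert S. det(S) = 11.2·6.5 - (-3.75)² = 58.7375.
  S^{-1} = (1/det) · [[d, -b], [-b, a]] = [[0.1107, 0.0638],
 [0.0638, 0.1907]].

Step 4 — quadratic form (x̄ - mu_0)^T · S^{-1} · (x̄ - mu_0):
  S^{-1} · (x̄ - mu_0) = (0.4375, 0.5601),
  (x̄ - mu_0)^T · [...] = (2.8)·(0.4375) + (2)·(0.5601) = 2.3454.

Step 5 — scale by n: T² = 5 · 2.3454 = 11.7268.

T² ≈ 11.7268


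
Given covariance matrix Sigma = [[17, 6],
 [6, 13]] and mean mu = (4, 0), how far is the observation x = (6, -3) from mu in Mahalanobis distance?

Step 1 — centre the observation: (x - mu) = (2, -3).

Step 2 — invert Sigma. det(Sigma) = 17·13 - (6)² = 185.
  Sigma^{-1} = (1/det) · [[d, -b], [-b, a]] = [[0.0703, -0.0324],
 [-0.0324, 0.0919]].

Step 3 — form the quadratic (x - mu)^T · Sigma^{-1} · (x - mu):
  Sigma^{-1} · (x - mu) = (0.2378, -0.3405).
  (x - mu)^T · [Sigma^{-1} · (x - mu)] = (2)·(0.2378) + (-3)·(-0.3405) = 1.4973.

Step 4 — take square root: d = √(1.4973) ≈ 1.2236.

d(x, mu) = √(1.4973) ≈ 1.2236


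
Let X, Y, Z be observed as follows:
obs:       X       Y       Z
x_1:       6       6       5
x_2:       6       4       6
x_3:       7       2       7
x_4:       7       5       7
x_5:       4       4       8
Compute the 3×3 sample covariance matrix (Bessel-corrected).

Step 1 — column means:
  mean(X) = (6 + 6 + 7 + 7 + 4) / 5 = 30/5 = 6
  mean(Y) = (6 + 4 + 2 + 5 + 4) / 5 = 21/5 = 4.2
  mean(Z) = (5 + 6 + 7 + 7 + 8) / 5 = 33/5 = 6.6

Step 2 — sample covariance S[i,j] = (1/(n-1)) · Σ_k (x_{k,i} - mean_i) · (x_{k,j} - mean_j), with n-1 = 4.
  S[X,X] = ((0)·(0) + (0)·(0) + (1)·(1) + (1)·(1) + (-2)·(-2)) / 4 = 6/4 = 1.5
  S[X,Y] = ((0)·(1.8) + (0)·(-0.2) + (1)·(-2.2) + (1)·(0.8) + (-2)·(-0.2)) / 4 = -1/4 = -0.25
  S[X,Z] = ((0)·(-1.6) + (0)·(-0.6) + (1)·(0.4) + (1)·(0.4) + (-2)·(1.4)) / 4 = -2/4 = -0.5
  S[Y,Y] = ((1.8)·(1.8) + (-0.2)·(-0.2) + (-2.2)·(-2.2) + (0.8)·(0.8) + (-0.2)·(-0.2)) / 4 = 8.8/4 = 2.2
  S[Y,Z] = ((1.8)·(-1.6) + (-0.2)·(-0.6) + (-2.2)·(0.4) + (0.8)·(0.4) + (-0.2)·(1.4)) / 4 = -3.6/4 = -0.9
  S[Z,Z] = ((-1.6)·(-1.6) + (-0.6)·(-0.6) + (0.4)·(0.4) + (0.4)·(0.4) + (1.4)·(1.4)) / 4 = 5.2/4 = 1.3

S is symmetric (S[j,i] = S[i,j]). Assembling:

S = [[1.5, -0.25, -0.5],
 [-0.25, 2.2, -0.9],
 [-0.5, -0.9, 1.3]]


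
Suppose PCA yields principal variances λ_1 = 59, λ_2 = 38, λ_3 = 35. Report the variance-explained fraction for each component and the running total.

Step 1 — total variance = trace(Sigma) = Σ λ_i = 59 + 38 + 35 = 132.

Step 2 — fraction explained by component i = λ_i / Σ λ:
  PC1: 59/132 = 0.447
  PC2: 38/132 = 0.2879
  PC3: 35/132 = 0.2652

Step 3 — cumulative fraction after k components = (λ_1 + ... + λ_k) / Σ λ:
  k = 1: 59/132 = 0.447
  k = 2: (59 + 38)/132 = 97/132 = 0.7348
  k = 3: (59 + 38 + 35)/132 = 132/132 = 1

Summary (fraction, with percent):

explained: PC1 0.447 (44.7%), PC2 0.2879 (28.79%), PC3 0.2652 (26.52%);  cumulative: 0.447, 0.7348, 1


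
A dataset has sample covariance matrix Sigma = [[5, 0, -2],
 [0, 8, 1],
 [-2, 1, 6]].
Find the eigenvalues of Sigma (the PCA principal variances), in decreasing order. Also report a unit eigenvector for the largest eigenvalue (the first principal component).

Step 1 — characteristic polynomial p(λ) = det(λI - Sigma) = λ³ - tr·λ² + c_1·λ - det, where tr = trace, c_1 = sum of the principal 2×2 minors, det = det(Sigma):
  tr = 5 + 8 + 6 = 19,
  c_1 = (5·8 - (0)²) + (5·6 - (-2)²) + (8·6 - (1)²) = 40 + 26 + 47 = 113,
  det = 5·(8·6 - (1)²) - (0)·((0)·6 - (1)·(-2)) + (-2)·((0)·(1) - 8·(-2)) = 5·(47) - (0)·(2) + (-2)·(16) = 203.
  So p(λ) = λ³ - 19λ² + 113λ - 203.
Step 2 — look for an integer root (rational root theorem: any rational root is an integer divisor of 203). Testing λ = 7:
  p(7) = 343 - 931 + 791 - 203 = 0  ✓
  Dividing out (λ - 7): p(λ) = (λ - 7)(λ² - 12λ + 29).
Step 3 — remaining eigenvalues from the quadratic λ² - 12λ + 29 = 0:
  Δ = 12² - 4·29 = 144 - 116 = 28,  λ = (12 ± √28)/2 = (12 ± 5.2915)/2 ≈ 8.6458 or 3.3542.
  Sorted: λ_1 = 8.6458,  λ_2 = 7,  λ_3 = 3.3542  (check: sum = 19 = tr ✓).

Step 4 — unit eigenvector for λ_1 ≈ 8.6458: v spans the null space of (Sigma - λ_1 I), whose rows are
  r_1 = (-3.6458, 0, -2),  r_2 = (0, -0.6458, 1),  r_3 = (-2, 1, -2.6458).
  v is orthogonal to every row, so take v ∝ r_1 × r_2 = ((0)·(1) - (-2)·(-0.6458), (-2)·(0) - (-3.6458)·(1), (-3.6458)·(-0.6458) - (0)·(0)) ≈ (-1.2915, 3.6458, 2.3542).
  Rescale (multiply by -1 so the first nonzero entry is positive): u = (1.2915, -3.6458, -2.3542).
  ||u|| = √((1.2915)² + (-3.6458)² + (-2.3542)²) = √(20.502) ≈ 4.5279,  v_1 = u/||u|| ≈ (0.2852, -0.8052, -0.5199) (||v_1|| = 1).

λ_1 = 8.6458,  λ_2 = 7,  λ_3 = 3.3542;  v_1 ≈ (0.2852, -0.8052, -0.5199)


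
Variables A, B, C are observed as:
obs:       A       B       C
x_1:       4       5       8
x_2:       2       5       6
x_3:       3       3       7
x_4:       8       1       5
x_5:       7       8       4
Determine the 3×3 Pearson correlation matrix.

Step 1 — column means:
  mean(A) = (4 + 2 + 3 + 8 + 7) / 5 = 24/5 = 4.8
  mean(B) = (5 + 5 + 3 + 1 + 8) / 5 = 22/5 = 4.4
  mean(C) = (8 + 6 + 7 + 5 + 4) / 5 = 30/5 = 6

Step 2 — sample variances and covariances s[i,j] = (1/(n-1)) · Σ_k (x_{k,i} - mean_i) · (x_{k,j} - mean_j), with n-1 = 4:
  s[A,A] = ((-0.8)·(-0.8) + (-2.8)·(-2.8) + (-1.8)·(-1.8) + (3.2)·(3.2) + (2.2)·(2.2)) / 4 = 26.8/4 = 6.7
  s[A,B] = ((-0.8)·(0.6) + (-2.8)·(0.6) + (-1.8)·(-1.4) + (3.2)·(-3.4) + (2.2)·(3.6)) / 4 = -2.6/4 = -0.65
  s[A,C] = ((-0.8)·(2) + (-2.8)·(0) + (-1.8)·(1) + (3.2)·(-1) + (2.2)·(-2)) / 4 = -11/4 = -2.75
  s[B,B] = ((0.6)·(0.6) + (0.6)·(0.6) + (-1.4)·(-1.4) + (-3.4)·(-3.4) + (3.6)·(3.6)) / 4 = 27.2/4 = 6.8
  s[B,C] = ((0.6)·(2) + (0.6)·(0) + (-1.4)·(1) + (-3.4)·(-1) + (3.6)·(-2)) / 4 = -4/4 = -1
  s[C,C] = ((2)·(2) + (0)·(0) + (1)·(1) + (-1)·(-1) + (-2)·(-2)) / 4 = 10/4 = 2.5
  Sample standard deviations s_i = √(s[i,i]):
  s(A) = √(6.7) = 2.5884
  s(B) = √(6.8) = 2.6077
  s(C) = √(2.5) = 1.5811

Step 3 — r_{ij} = s_{ij} / (s_i · s_j):
  r[A,A] = 1 (diagonal).
  r[A,B] = -0.65 / (2.5884 · 2.6077) = -0.65 / 6.7498 = -0.0963
  r[A,C] = -2.75 / (2.5884 · 1.5811) = -2.75 / 4.0927 = -0.6719
  r[B,B] = 1 (diagonal).
  r[B,C] = -1 / (2.6077 · 1.5811) = -1 / 4.1231 = -0.2425
  r[C,C] = 1 (diagonal).

R is symmetric with unit diagonal. Assembling:

R = [[1, -0.0963, -0.6719],
 [-0.0963, 1, -0.2425],
 [-0.6719, -0.2425, 1]]


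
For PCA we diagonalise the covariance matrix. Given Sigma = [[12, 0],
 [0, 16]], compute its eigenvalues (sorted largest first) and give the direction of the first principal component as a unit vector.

Step 1 — characteristic polynomial of 2×2 Sigma:
  det(Sigma - λI) = λ² - trace · λ + det = 0.
  trace = 12 + 16 = 28, det = 12·16 - (0)² = 192.
Step 2 — discriminant:
  Δ = trace² - 4·det = 784 - 768 = 16.
Step 3 — eigenvalues:
  λ = (trace ± √Δ)/2 = (28 ± 4)/2,
  λ_1 = 16,  λ_2 = 12.

Step 4 — unit eigenvector for λ_1: Sigma is diagonal, so its eigenvectors are the coordinate axes. λ_1 = 16 is the diagonal entry on the second coordinate axis, hence
  v_1 = (0, 1) (||v_1|| = 1).

λ_1 = 16,  λ_2 = 12;  v_1 ≈ (0, 1)


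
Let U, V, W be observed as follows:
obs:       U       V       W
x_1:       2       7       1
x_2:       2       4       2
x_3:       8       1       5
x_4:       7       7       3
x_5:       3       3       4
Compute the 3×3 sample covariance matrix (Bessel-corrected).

Step 1 — column means:
  mean(U) = (2 + 2 + 8 + 7 + 3) / 5 = 22/5 = 4.4
  mean(V) = (7 + 4 + 1 + 7 + 3) / 5 = 22/5 = 4.4
  mean(W) = (1 + 2 + 5 + 3 + 4) / 5 = 15/5 = 3

Step 2 — sample covariance S[i,j] = (1/(n-1)) · Σ_k (x_{k,i} - mean_i) · (x_{k,j} - mean_j), with n-1 = 4.
  S[U,U] = ((-2.4)·(-2.4) + (-2.4)·(-2.4) + (3.6)·(3.6) + (2.6)·(2.6) + (-1.4)·(-1.4)) / 4 = 33.2/4 = 8.3
  S[U,V] = ((-2.4)·(2.6) + (-2.4)·(-0.4) + (3.6)·(-3.4) + (2.6)·(2.6) + (-1.4)·(-1.4)) / 4 = -8.8/4 = -2.2
  S[U,W] = ((-2.4)·(-2) + (-2.4)·(-1) + (3.6)·(2) + (2.6)·(0) + (-1.4)·(1)) / 4 = 13/4 = 3.25
  S[V,V] = ((2.6)·(2.6) + (-0.4)·(-0.4) + (-3.4)·(-3.4) + (2.6)·(2.6) + (-1.4)·(-1.4)) / 4 = 27.2/4 = 6.8
  S[V,W] = ((2.6)·(-2) + (-0.4)·(-1) + (-3.4)·(2) + (2.6)·(0) + (-1.4)·(1)) / 4 = -13/4 = -3.25
  S[W,W] = ((-2)·(-2) + (-1)·(-1) + (2)·(2) + (0)·(0) + (1)·(1)) / 4 = 10/4 = 2.5

S is symmetric (S[j,i] = S[i,j]). Assembling:

S = [[8.3, -2.2, 3.25],
 [-2.2, 6.8, -3.25],
 [3.25, -3.25, 2.5]]


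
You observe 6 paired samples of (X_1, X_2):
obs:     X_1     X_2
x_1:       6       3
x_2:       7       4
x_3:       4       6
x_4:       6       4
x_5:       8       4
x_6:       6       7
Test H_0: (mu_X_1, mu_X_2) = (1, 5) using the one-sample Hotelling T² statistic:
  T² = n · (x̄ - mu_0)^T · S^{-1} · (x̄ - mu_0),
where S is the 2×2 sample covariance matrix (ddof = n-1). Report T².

Step 1 — sample mean vector:
  mean(X_1) = (6 + 7 + 4 + 6 + 8 + 6) / 6 = 37/6 = 6.1667
  mean(X_2) = (3 + 4 + 6 + 4 + 4 + 7) / 6 = 28/6 = 4.6667
  x̄ = (6.1667, 4.6667),  deviation x̄ - mu_0 = (6.1667, 4.6667) - (1, 5) = (5.1667, -0.3333).

Step 2 — sample covariance matrix, S[i,j] = (1/(n-1)) · Σ_k (x_{k,i} - mean_i) · (x_{k,j} - mean_j), divisor n-1 = 5:
  S[X_1,X_1] = ((-0.1667)·(-0.1667) + (0.8333)·(0.8333) + (-2.1667)·(-2.1667) + (-0.1667)·(-0.1667) + (1.8333)·(1.8333) + (-0.1667)·(-0.1667)) / 5 = 8.8333/5 = 1.7667
  S[X_1,X_2] = ((-0.1667)·(-1.6667) + (0.8333)·(-0.6667) + (-2.1667)·(1.3333) + (-0.1667)·(-0.6667) + (1.8333)·(-0.6667) + (-0.1667)·(2.3333)) / 5 = -4.6667/5 = -0.9333
  S[X_2,X_2] = ((-1.6667)·(-1.6667) + (-0.6667)·(-0.6667) + (1.3333)·(1.3333) + (-0.6667)·(-0.6667) + (-0.6667)·(-0.6667) + (2.3333)·(2.3333)) / 5 = 11.3333/5 = 2.2667
  S = [[1.7667, -0.9333],
 [-0.9333, 2.2667]].

Step 3 — invert S. det(S) = 1.7667·2.2667 - (-0.9333)² = 3.1333.
  S^{-1} = (1/det) · [[d, -b], [-b, a]] = [[0.7234, 0.2979],
 [0.2979, 0.5638]].

Step 4 — quadratic form (x̄ - mu_0)^T · S^{-1} · (x̄ - mu_0):
  S^{-1} · (x̄ - mu_0) = (3.6383, 1.3511),
  (x̄ - mu_0)^T · [...] = (5.1667)·(3.6383) + (-0.3333)·(1.3511) = 18.3475.

Step 5 — scale by n: T² = 6 · 18.3475 = 110.0851.

T² ≈ 110.0851


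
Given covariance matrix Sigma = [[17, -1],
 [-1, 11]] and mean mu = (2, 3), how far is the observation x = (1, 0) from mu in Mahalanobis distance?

Step 1 — centre the observation: (x - mu) = (-1, -3).

Step 2 — invert Sigma. det(Sigma) = 17·11 - (-1)² = 186.
  Sigma^{-1} = (1/det) · [[d, -b], [-b, a]] = [[0.0591, 0.0054],
 [0.0054, 0.0914]].

Step 3 — form the quadratic (x - mu)^T · Sigma^{-1} · (x - mu):
  Sigma^{-1} · (x - mu) = (-0.0753, -0.2796).
  (x - mu)^T · [Sigma^{-1} · (x - mu)] = (-1)·(-0.0753) + (-3)·(-0.2796) = 0.914.

Step 4 — take square root: d = √(0.914) ≈ 0.956.

d(x, mu) = √(0.914) ≈ 0.956


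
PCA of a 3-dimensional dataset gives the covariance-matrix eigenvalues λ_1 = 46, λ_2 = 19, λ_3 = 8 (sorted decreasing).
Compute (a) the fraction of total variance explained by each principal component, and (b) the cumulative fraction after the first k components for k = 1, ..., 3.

Step 1 — total variance = trace(Sigma) = Σ λ_i = 46 + 19 + 8 = 73.

Step 2 — fraction explained by component i = λ_i / Σ λ:
  PC1: 46/73 = 0.6301
  PC2: 19/73 = 0.2603
  PC3: 8/73 = 0.1096

Step 3 — cumulative fraction after k components = (λ_1 + ... + λ_k) / Σ λ:
  k = 1: 46/73 = 0.6301
  k = 2: (46 + 19)/73 = 65/73 = 0.8904
  k = 3: (46 + 19 + 8)/73 = 73/73 = 1

Summary (fraction, with percent):

explained: PC1 0.6301 (63.01%), PC2 0.2603 (26.03%), PC3 0.1096 (10.96%);  cumulative: 0.6301, 0.8904, 1


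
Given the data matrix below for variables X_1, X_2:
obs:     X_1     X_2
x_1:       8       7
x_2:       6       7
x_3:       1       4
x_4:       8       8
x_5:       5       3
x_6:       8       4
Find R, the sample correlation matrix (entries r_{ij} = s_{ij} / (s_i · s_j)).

Step 1 — column means:
  mean(X_1) = (8 + 6 + 1 + 8 + 5 + 8) / 6 = 36/6 = 6
  mean(X_2) = (7 + 7 + 4 + 8 + 3 + 4) / 6 = 33/6 = 5.5

Step 2 — sample variances and covariances s[i,j] = (1/(n-1)) · Σ_k (x_{k,i} - mean_i) · (x_{k,j} - mean_j), with n-1 = 5:
  s[X_1,X_1] = ((2)·(2) + (0)·(0) + (-5)·(-5) + (2)·(2) + (-1)·(-1) + (2)·(2)) / 5 = 38/5 = 7.6
  s[X_1,X_2] = ((2)·(1.5) + (0)·(1.5) + (-5)·(-1.5) + (2)·(2.5) + (-1)·(-2.5) + (2)·(-1.5)) / 5 = 15/5 = 3
  s[X_2,X_2] = ((1.5)·(1.5) + (1.5)·(1.5) + (-1.5)·(-1.5) + (2.5)·(2.5) + (-2.5)·(-2.5) + (-1.5)·(-1.5)) / 5 = 21.5/5 = 4.3
  Sample standard deviations s_i = √(s[i,i]):
  s(X_1) = √(7.6) = 2.7568
  s(X_2) = √(4.3) = 2.0736

Step 3 — r_{ij} = s_{ij} / (s_i · s_j):
  r[X_1,X_1] = 1 (diagonal).
  r[X_1,X_2] = 3 / (2.7568 · 2.0736) = 3 / 5.7166 = 0.5248
  r[X_2,X_2] = 1 (diagonal).

R is symmetric with unit diagonal. Assembling:

R = [[1, 0.5248],
 [0.5248, 1]]


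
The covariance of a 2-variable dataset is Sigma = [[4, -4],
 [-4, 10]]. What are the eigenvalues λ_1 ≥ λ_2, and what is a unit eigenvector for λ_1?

Step 1 — characteristic polynomial of 2×2 Sigma:
  det(Sigma - λI) = λ² - trace · λ + det = 0.
  trace = 4 + 10 = 14, det = 4·10 - (-4)² = 24.
Step 2 — discriminant:
  Δ = trace² - 4·det = 196 - 96 = 100.
Step 3 — eigenvalues:
  λ = (trace ± √Δ)/2 = (14 ± 10)/2,
  λ_1 = 12,  λ_2 = 2.

Step 4 — unit eigenvector for λ_1: solve (Sigma - λ_1 I)v = 0. First row:
  (4 - 12)·v_x + (-4)·v_y = 0, i.e. (-8)·v_x + (-4)·v_y = 0,
  so v ∝ (b, λ_1 - a) = (-4, 8); multiply by -1 so the first entry is positive: u = (4, -8).
  ||u|| = √((4)² + (-8)²) = √(80) ≈ 8.9443,
  v_1 = u/||u|| ≈ (0.4472, -0.8944) (||v_1|| = 1).

λ_1 = 12,  λ_2 = 2;  v_1 ≈ (0.4472, -0.8944)


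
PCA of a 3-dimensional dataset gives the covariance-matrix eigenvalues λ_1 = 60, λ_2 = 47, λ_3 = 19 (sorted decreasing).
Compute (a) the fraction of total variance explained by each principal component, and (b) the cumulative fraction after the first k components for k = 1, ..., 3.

Step 1 — total variance = trace(Sigma) = Σ λ_i = 60 + 47 + 19 = 126.

Step 2 — fraction explained by component i = λ_i / Σ λ:
  PC1: 60/126 = 0.4762
  PC2: 47/126 = 0.373
  PC3: 19/126 = 0.1508

Step 3 — cumulative fraction after k components = (λ_1 + ... + λ_k) / Σ λ:
  k = 1: 60/126 = 0.4762
  k = 2: (60 + 47)/126 = 107/126 = 0.8492
  k = 3: (60 + 47 + 19)/126 = 126/126 = 1

Summary (fraction, with percent):

explained: PC1 0.4762 (47.62%), PC2 0.373 (37.3%), PC3 0.1508 (15.08%);  cumulative: 0.4762, 0.8492, 1


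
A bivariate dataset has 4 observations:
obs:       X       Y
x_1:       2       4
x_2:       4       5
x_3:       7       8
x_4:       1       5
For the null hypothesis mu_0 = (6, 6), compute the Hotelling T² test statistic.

Step 1 — sample mean vector:
  mean(X) = (2 + 4 + 7 + 1) / 4 = 14/4 = 3.5
  mean(Y) = (4 + 5 + 8 + 5) / 4 = 22/4 = 5.5
  x̄ = (3.5, 5.5),  deviation x̄ - mu_0 = (3.5, 5.5) - (6, 6) = (-2.5, -0.5).

Step 2 — sample covariance matrix, S[i,j] = (1/(n-1)) · Σ_k (x_{k,i} - mean_i) · (x_{k,j} - mean_j), divisor n-1 = 3:
  S[X,X] = ((-1.5)·(-1.5) + (0.5)·(0.5) + (3.5)·(3.5) + (-2.5)·(-2.5)) / 3 = 21/3 = 7
  S[X,Y] = ((-1.5)·(-1.5) + (0.5)·(-0.5) + (3.5)·(2.5) + (-2.5)·(-0.5)) / 3 = 12/3 = 4
  S[Y,Y] = ((-1.5)·(-1.5) + (-0.5)·(-0.5) + (2.5)·(2.5) + (-0.5)·(-0.5)) / 3 = 9/3 = 3
  S = [[7, 4],
 [4, 3]].

Step 3 — invert S. det(S) = 7·3 - (4)² = 5.
  S^{-1} = (1/det) · [[d, -b], [-b, a]] = [[0.6, -0.8],
 [-0.8, 1.4]].

Step 4 — quadratic form (x̄ - mu_0)^T · S^{-1} · (x̄ - mu_0):
  S^{-1} · (x̄ - mu_0) = (-1.1, 1.3),
  (x̄ - mu_0)^T · [...] = (-2.5)·(-1.1) + (-0.5)·(1.3) = 2.1.

Step 5 — scale by n: T² = 4 · 2.1 = 8.4.

T² ≈ 8.4


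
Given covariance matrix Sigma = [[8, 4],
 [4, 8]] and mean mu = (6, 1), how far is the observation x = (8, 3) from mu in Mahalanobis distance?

Step 1 — centre the observation: (x - mu) = (2, 2).

Step 2 — invert Sigma. det(Sigma) = 8·8 - (4)² = 48.
  Sigma^{-1} = (1/det) · [[d, -b], [-b, a]] = [[0.1667, -0.0833],
 [-0.0833, 0.1667]].

Step 3 — form the quadratic (x - mu)^T · Sigma^{-1} · (x - mu):
  Sigma^{-1} · (x - mu) = (0.1667, 0.1667).
  (x - mu)^T · [Sigma^{-1} · (x - mu)] = (2)·(0.1667) + (2)·(0.1667) = 0.6667.

Step 4 — take square root: d = √(0.6667) ≈ 0.8165.

d(x, mu) = √(0.6667) ≈ 0.8165


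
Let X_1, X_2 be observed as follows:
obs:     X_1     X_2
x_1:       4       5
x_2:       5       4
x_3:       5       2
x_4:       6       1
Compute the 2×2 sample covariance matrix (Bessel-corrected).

Step 1 — column means:
  mean(X_1) = (4 + 5 + 5 + 6) / 4 = 20/4 = 5
  mean(X_2) = (5 + 4 + 2 + 1) / 4 = 12/4 = 3

Step 2 — sample covariance S[i,j] = (1/(n-1)) · Σ_k (x_{k,i} - mean_i) · (x_{k,j} - mean_j), with n-1 = 3.
  S[X_1,X_1] = ((-1)·(-1) + (0)·(0) + (0)·(0) + (1)·(1)) / 3 = 2/3 = 0.6667
  S[X_1,X_2] = ((-1)·(2) + (0)·(1) + (0)·(-1) + (1)·(-2)) / 3 = -4/3 = -1.3333
  S[X_2,X_2] = ((2)·(2) + (1)·(1) + (-1)·(-1) + (-2)·(-2)) / 3 = 10/3 = 3.3333

S is symmetric (S[j,i] = S[i,j]). Assembling:

S = [[0.6667, -1.3333],
 [-1.3333, 3.3333]]


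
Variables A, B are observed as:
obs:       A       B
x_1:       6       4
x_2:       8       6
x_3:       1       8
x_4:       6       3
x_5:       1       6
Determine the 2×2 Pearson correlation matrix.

Step 1 — column means:
  mean(A) = (6 + 8 + 1 + 6 + 1) / 5 = 22/5 = 4.4
  mean(B) = (4 + 6 + 8 + 3 + 6) / 5 = 27/5 = 5.4

Step 2 — sample variances and covariances s[i,j] = (1/(n-1)) · Σ_k (x_{k,i} - mean_i) · (x_{k,j} - mean_j), with n-1 = 4:
  s[A,A] = ((1.6)·(1.6) + (3.6)·(3.6) + (-3.4)·(-3.4) + (1.6)·(1.6) + (-3.4)·(-3.4)) / 4 = 41.2/4 = 10.3
  s[A,B] = ((1.6)·(-1.4) + (3.6)·(0.6) + (-3.4)·(2.6) + (1.6)·(-2.4) + (-3.4)·(0.6)) / 4 = -14.8/4 = -3.7
  s[B,B] = ((-1.4)·(-1.4) + (0.6)·(0.6) + (2.6)·(2.6) + (-2.4)·(-2.4) + (0.6)·(0.6)) / 4 = 15.2/4 = 3.8
  Sample standard deviations s_i = √(s[i,i]):
  s(A) = √(10.3) = 3.2094
  s(B) = √(3.8) = 1.9494

Step 3 — r_{ij} = s_{ij} / (s_i · s_j):
  r[A,A] = 1 (diagonal).
  r[A,B] = -3.7 / (3.2094 · 1.9494) = -3.7 / 6.2562 = -0.5914
  r[B,B] = 1 (diagonal).

R is symmetric with unit diagonal. Assembling:

R = [[1, -0.5914],
 [-0.5914, 1]]


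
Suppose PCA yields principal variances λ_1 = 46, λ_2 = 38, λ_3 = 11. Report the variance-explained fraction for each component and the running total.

Step 1 — total variance = trace(Sigma) = Σ λ_i = 46 + 38 + 11 = 95.

Step 2 — fraction explained by component i = λ_i / Σ λ:
  PC1: 46/95 = 0.4842
  PC2: 38/95 = 0.4
  PC3: 11/95 = 0.1158

Step 3 — cumulative fraction after k components = (λ_1 + ... + λ_k) / Σ λ:
  k = 1: 46/95 = 0.4842
  k = 2: (46 + 38)/95 = 84/95 = 0.8842
  k = 3: (46 + 38 + 11)/95 = 95/95 = 1

Summary (fraction, with percent):

explained: PC1 0.4842 (48.42%), PC2 0.4 (40%), PC3 0.1158 (11.58%);  cumulative: 0.4842, 0.8842, 1


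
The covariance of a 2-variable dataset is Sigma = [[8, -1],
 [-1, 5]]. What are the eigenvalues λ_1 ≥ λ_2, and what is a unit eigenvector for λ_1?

Step 1 — characteristic polynomial of 2×2 Sigma:
  det(Sigma - λI) = λ² - trace · λ + det = 0.
  trace = 8 + 5 = 13, det = 8·5 - (-1)² = 39.
Step 2 — discriminant:
  Δ = trace² - 4·det = 169 - 156 = 13.
Step 3 — eigenvalues:
  λ = (trace ± √Δ)/2 = (13 ± 3.6056)/2,
  λ_1 = 8.3028,  λ_2 = 4.6972.

Step 4 — unit eigenvector for λ_1: solve (Sigma - λ_1 I)v = 0. First row:
  (8 - 8.3028)·v_x + (-1)·v_y = 0, i.e. (-0.3028)·v_x + (-1)·v_y = 0,
  so v ∝ (b, λ_1 - a) = (-1, 0.3028); multiply by -1 so the first entry is positive: u = (1, -0.3028).
  ||u|| = √((1)² + (-0.3028)²) = √(1.0917) ≈ 1.0448,
  v_1 = u/||u|| ≈ (0.9571, -0.2898) (||v_1|| = 1).

λ_1 = 8.3028,  λ_2 = 4.6972;  v_1 ≈ (0.9571, -0.2898)


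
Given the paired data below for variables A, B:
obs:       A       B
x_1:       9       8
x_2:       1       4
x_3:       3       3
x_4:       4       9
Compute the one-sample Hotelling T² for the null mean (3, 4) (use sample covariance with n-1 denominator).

Step 1 — sample mean vector:
  mean(A) = (9 + 1 + 3 + 4) / 4 = 17/4 = 4.25
  mean(B) = (8 + 4 + 3 + 9) / 4 = 24/4 = 6
  x̄ = (4.25, 6),  deviation x̄ - mu_0 = (4.25, 6) - (3, 4) = (1.25, 2).

Step 2 — sample covariance matrix, S[i,j] = (1/(n-1)) · Σ_k (x_{k,i} - mean_i) · (x_{k,j} - mean_j), divisor n-1 = 3:
  S[A,A] = ((4.75)·(4.75) + (-3.25)·(-3.25) + (-1.25)·(-1.25) + (-0.25)·(-0.25)) / 3 = 34.75/3 = 11.5833
  S[A,B] = ((4.75)·(2) + (-3.25)·(-2) + (-1.25)·(-3) + (-0.25)·(3)) / 3 = 19/3 = 6.3333
  S[B,B] = ((2)·(2) + (-2)·(-2) + (-3)·(-3) + (3)·(3)) / 3 = 26/3 = 8.6667
  S = [[11.5833, 6.3333],
 [6.3333, 8.6667]].

Step 3 — invert S. det(S) = 11.5833·8.6667 - (6.3333)² = 60.2778.
  S^{-1} = (1/det) · [[d, -b], [-b, a]] = [[0.1438, -0.1051],
 [-0.1051, 0.1922]].

Step 4 — quadratic form (x̄ - mu_0)^T · S^{-1} · (x̄ - mu_0):
  S^{-1} · (x̄ - mu_0) = (-0.0304, 0.253),
  (x̄ - mu_0)^T · [...] = (1.25)·(-0.0304) + (2)·(0.253) = 0.468.

Step 5 — scale by n: T² = 4 · 0.468 = 1.8719.

T² ≈ 1.8719


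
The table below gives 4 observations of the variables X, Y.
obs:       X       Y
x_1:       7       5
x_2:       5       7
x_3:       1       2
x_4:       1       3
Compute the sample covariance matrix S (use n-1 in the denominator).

Step 1 — column means:
  mean(X) = (7 + 5 + 1 + 1) / 4 = 14/4 = 3.5
  mean(Y) = (5 + 7 + 2 + 3) / 4 = 17/4 = 4.25

Step 2 — sample covariance S[i,j] = (1/(n-1)) · Σ_k (x_{k,i} - mean_i) · (x_{k,j} - mean_j), with n-1 = 3.
  S[X,X] = ((3.5)·(3.5) + (1.5)·(1.5) + (-2.5)·(-2.5) + (-2.5)·(-2.5)) / 3 = 27/3 = 9
  S[X,Y] = ((3.5)·(0.75) + (1.5)·(2.75) + (-2.5)·(-2.25) + (-2.5)·(-1.25)) / 3 = 15.5/3 = 5.1667
  S[Y,Y] = ((0.75)·(0.75) + (2.75)·(2.75) + (-2.25)·(-2.25) + (-1.25)·(-1.25)) / 3 = 14.75/3 = 4.9167

S is symmetric (S[j,i] = S[i,j]). Assembling:

S = [[9, 5.1667],
 [5.1667, 4.9167]]


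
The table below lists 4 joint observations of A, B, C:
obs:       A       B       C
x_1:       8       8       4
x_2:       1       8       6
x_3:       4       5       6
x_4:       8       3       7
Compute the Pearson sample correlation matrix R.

Step 1 — column means:
  mean(A) = (8 + 1 + 4 + 8) / 4 = 21/4 = 5.25
  mean(B) = (8 + 8 + 5 + 3) / 4 = 24/4 = 6
  mean(C) = (4 + 6 + 6 + 7) / 4 = 23/4 = 5.75

Step 2 — sample variances and covariances s[i,j] = (1/(n-1)) · Σ_k (x_{k,i} - mean_i) · (x_{k,j} - mean_j), with n-1 = 3:
  s[A,A] = ((2.75)·(2.75) + (-4.25)·(-4.25) + (-1.25)·(-1.25) + (2.75)·(2.75)) / 3 = 34.75/3 = 11.5833
  s[A,B] = ((2.75)·(2) + (-4.25)·(2) + (-1.25)·(-1) + (2.75)·(-3)) / 3 = -10/3 = -3.3333
  s[A,C] = ((2.75)·(-1.75) + (-4.25)·(0.25) + (-1.25)·(0.25) + (2.75)·(1.25)) / 3 = -2.75/3 = -0.9167
  s[B,B] = ((2)·(2) + (2)·(2) + (-1)·(-1) + (-3)·(-3)) / 3 = 18/3 = 6
  s[B,C] = ((2)·(-1.75) + (2)·(0.25) + (-1)·(0.25) + (-3)·(1.25)) / 3 = -7/3 = -2.3333
  s[C,C] = ((-1.75)·(-1.75) + (0.25)·(0.25) + (0.25)·(0.25) + (1.25)·(1.25)) / 3 = 4.75/3 = 1.5833
  Sample standard deviations s_i = √(s[i,i]):
  s(A) = √(11.5833) = 3.4034
  s(B) = √(6) = 2.4495
  s(C) = √(1.5833) = 1.2583

Step 3 — r_{ij} = s_{ij} / (s_i · s_j):
  r[A,A] = 1 (diagonal).
  r[A,B] = -3.3333 / (3.4034 · 2.4495) = -3.3333 / 8.3367 = -0.3998
  r[A,C] = -0.9167 / (3.4034 · 1.2583) = -0.9167 / 4.2826 = -0.214
  r[B,B] = 1 (diagonal).
  r[B,C] = -2.3333 / (2.4495 · 1.2583) = -2.3333 / 3.0822 = -0.757
  r[C,C] = 1 (diagonal).

R is symmetric with unit diagonal. Assembling:

R = [[1, -0.3998, -0.214],
 [-0.3998, 1, -0.757],
 [-0.214, -0.757, 1]]


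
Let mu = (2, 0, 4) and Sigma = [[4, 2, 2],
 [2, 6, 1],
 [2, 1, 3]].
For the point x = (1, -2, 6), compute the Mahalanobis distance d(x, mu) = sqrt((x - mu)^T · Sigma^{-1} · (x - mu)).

Step 1 — centre the observation: (x - mu) = (-1, -2, 2).

Step 2 — invert Sigma (cofactor / det for 3×3, or solve directly):
  Sigma^{-1} = [[0.425, -0.1, -0.25],
 [-0.1, 0.2, 0],
 [-0.25, 0, 0.5]].

Step 3 — form the quadratic (x - mu)^T · Sigma^{-1} · (x - mu):
  Sigma^{-1} · (x - mu) = (-0.725, -0.3, 1.25).
  (x - mu)^T · [Sigma^{-1} · (x - mu)] = (-1)·(-0.725) + (-2)·(-0.3) + (2)·(1.25) = 3.825.

Step 4 — take square root: d = √(3.825) ≈ 1.9558.

d(x, mu) = √(3.825) ≈ 1.9558


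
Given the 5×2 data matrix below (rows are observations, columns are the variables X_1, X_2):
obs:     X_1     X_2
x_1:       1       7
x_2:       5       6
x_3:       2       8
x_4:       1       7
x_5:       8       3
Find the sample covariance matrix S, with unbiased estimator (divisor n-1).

Step 1 — column means:
  mean(X_1) = (1 + 5 + 2 + 1 + 8) / 5 = 17/5 = 3.4
  mean(X_2) = (7 + 6 + 8 + 7 + 3) / 5 = 31/5 = 6.2

Step 2 — sample covariance S[i,j] = (1/(n-1)) · Σ_k (x_{k,i} - mean_i) · (x_{k,j} - mean_j), with n-1 = 4.
  S[X_1,X_1] = ((-2.4)·(-2.4) + (1.6)·(1.6) + (-1.4)·(-1.4) + (-2.4)·(-2.4) + (4.6)·(4.6)) / 4 = 37.2/4 = 9.3
  S[X_1,X_2] = ((-2.4)·(0.8) + (1.6)·(-0.2) + (-1.4)·(1.8) + (-2.4)·(0.8) + (4.6)·(-3.2)) / 4 = -21.4/4 = -5.35
  S[X_2,X_2] = ((0.8)·(0.8) + (-0.2)·(-0.2) + (1.8)·(1.8) + (0.8)·(0.8) + (-3.2)·(-3.2)) / 4 = 14.8/4 = 3.7

S is symmetric (S[j,i] = S[i,j]). Assembling:

S = [[9.3, -5.35],
 [-5.35, 3.7]]


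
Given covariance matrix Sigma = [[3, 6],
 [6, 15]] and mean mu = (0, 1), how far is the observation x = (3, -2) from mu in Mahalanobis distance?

Step 1 — centre the observation: (x - mu) = (3, -3).

Step 2 — invert Sigma. det(Sigma) = 3·15 - (6)² = 9.
  Sigma^{-1} = (1/det) · [[d, -b], [-b, a]] = [[1.6667, -0.6667],
 [-0.6667, 0.3333]].

Step 3 — form the quadratic (x - mu)^T · Sigma^{-1} · (x - mu):
  Sigma^{-1} · (x - mu) = (7, -3).
  (x - mu)^T · [Sigma^{-1} · (x - mu)] = (3)·(7) + (-3)·(-3) = 30.

Step 4 — take square root: d = √(30) ≈ 5.4772.

d(x, mu) = √(30) ≈ 5.4772


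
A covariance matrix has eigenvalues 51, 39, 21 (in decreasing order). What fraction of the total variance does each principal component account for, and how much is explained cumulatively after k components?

Step 1 — total variance = trace(Sigma) = Σ λ_i = 51 + 39 + 21 = 111.

Step 2 — fraction explained by component i = λ_i / Σ λ:
  PC1: 51/111 = 0.4595
  PC2: 39/111 = 0.3514
  PC3: 21/111 = 0.1892

Step 3 — cumulative fraction after k components = (λ_1 + ... + λ_k) / Σ λ:
  k = 1: 51/111 = 0.4595
  k = 2: (51 + 39)/111 = 90/111 = 0.8108
  k = 3: (51 + 39 + 21)/111 = 111/111 = 1

Summary (fraction, with percent):

explained: PC1 0.4595 (45.95%), PC2 0.3514 (35.14%), PC3 0.1892 (18.92%);  cumulative: 0.4595, 0.8108, 1


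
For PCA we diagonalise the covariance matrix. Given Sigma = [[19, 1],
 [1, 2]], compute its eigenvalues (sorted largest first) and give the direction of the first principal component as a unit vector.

Step 1 — characteristic polynomial of 2×2 Sigma:
  det(Sigma - λI) = λ² - trace · λ + det = 0.
  trace = 19 + 2 = 21, det = 19·2 - (1)² = 37.
Step 2 — discriminant:
  Δ = trace² - 4·det = 441 - 148 = 293.
Step 3 — eigenvalues:
  λ = (trace ± √Δ)/2 = (21 ± 17.1172)/2,
  λ_1 = 19.0586,  λ_2 = 1.9414.

Step 4 — unit eigenvector for λ_1: solve (Sigma - λ_1 I)v = 0. First row:
  (19 - 19.0586)·v_x + (1)·v_y = 0, i.e. (-0.0586)·v_x + (1)·v_y = 0,
  so v ∝ (b, λ_1 - a) = (1, 0.0586) = u.
  ||u|| = √((1)² + (0.0586)²) = √(1.0034) ≈ 1.0017,
  v_1 = u/||u|| ≈ (0.9983, 0.0585) (||v_1|| = 1).

λ_1 = 19.0586,  λ_2 = 1.9414;  v_1 ≈ (0.9983, 0.0585)


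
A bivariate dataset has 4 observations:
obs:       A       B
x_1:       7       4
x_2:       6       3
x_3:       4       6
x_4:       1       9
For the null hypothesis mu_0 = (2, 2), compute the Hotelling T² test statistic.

Step 1 — sample mean vector:
  mean(A) = (7 + 6 + 4 + 1) / 4 = 18/4 = 4.5
  mean(B) = (4 + 3 + 6 + 9) / 4 = 22/4 = 5.5
  x̄ = (4.5, 5.5),  deviation x̄ - mu_0 = (4.5, 5.5) - (2, 2) = (2.5, 3.5).

Step 2 — sample covariance matrix, S[i,j] = (1/(n-1)) · Σ_k (x_{k,i} - mean_i) · (x_{k,j} - mean_j), divisor n-1 = 3:
  S[A,A] = ((2.5)·(2.5) + (1.5)·(1.5) + (-0.5)·(-0.5) + (-3.5)·(-3.5)) / 3 = 21/3 = 7
  S[A,B] = ((2.5)·(-1.5) + (1.5)·(-2.5) + (-0.5)·(0.5) + (-3.5)·(3.5)) / 3 = -20/3 = -6.6667
  S[B,B] = ((-1.5)·(-1.5) + (-2.5)·(-2.5) + (0.5)·(0.5) + (3.5)·(3.5)) / 3 = 21/3 = 7
  S = [[7, -6.6667],
 [-6.6667, 7]].

Step 3 — invert S. det(S) = 7·7 - (-6.6667)² = 4.5556.
  S^{-1} = (1/det) · [[d, -b], [-b, a]] = [[1.5366, 1.4634],
 [1.4634, 1.5366]].

Step 4 — quadratic form (x̄ - mu_0)^T · S^{-1} · (x̄ - mu_0):
  S^{-1} · (x̄ - mu_0) = (8.9634, 9.0366),
  (x̄ - mu_0)^T · [...] = (2.5)·(8.9634) + (3.5)·(9.0366) = 54.0366.

Step 5 — scale by n: T² = 4 · 54.0366 = 216.1463.

T² ≈ 216.1463


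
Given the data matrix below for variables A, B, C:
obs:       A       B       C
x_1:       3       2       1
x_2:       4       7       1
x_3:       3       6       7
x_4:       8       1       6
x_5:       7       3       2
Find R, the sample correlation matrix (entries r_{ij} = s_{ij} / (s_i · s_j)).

Step 1 — column means:
  mean(A) = (3 + 4 + 3 + 8 + 7) / 5 = 25/5 = 5
  mean(B) = (2 + 7 + 6 + 1 + 3) / 5 = 19/5 = 3.8
  mean(C) = (1 + 1 + 7 + 6 + 2) / 5 = 17/5 = 3.4

Step 2 — sample variances and covariances s[i,j] = (1/(n-1)) · Σ_k (x_{k,i} - mean_i) · (x_{k,j} - mean_j), with n-1 = 4:
  s[A,A] = ((-2)·(-2) + (-1)·(-1) + (-2)·(-2) + (3)·(3) + (2)·(2)) / 4 = 22/4 = 5.5
  s[A,B] = ((-2)·(-1.8) + (-1)·(3.2) + (-2)·(2.2) + (3)·(-2.8) + (2)·(-0.8)) / 4 = -14/4 = -3.5
  s[A,C] = ((-2)·(-2.4) + (-1)·(-2.4) + (-2)·(3.6) + (3)·(2.6) + (2)·(-1.4)) / 4 = 5/4 = 1.25
  s[B,B] = ((-1.8)·(-1.8) + (3.2)·(3.2) + (2.2)·(2.2) + (-2.8)·(-2.8) + (-0.8)·(-0.8)) / 4 = 26.8/4 = 6.7
  s[B,C] = ((-1.8)·(-2.4) + (3.2)·(-2.4) + (2.2)·(3.6) + (-2.8)·(2.6) + (-0.8)·(-1.4)) / 4 = -1.6/4 = -0.4
  s[C,C] = ((-2.4)·(-2.4) + (-2.4)·(-2.4) + (3.6)·(3.6) + (2.6)·(2.6) + (-1.4)·(-1.4)) / 4 = 33.2/4 = 8.3
  Sample standard deviations s_i = √(s[i,i]):
  s(A) = √(5.5) = 2.3452
  s(B) = √(6.7) = 2.5884
  s(C) = √(8.3) = 2.881

Step 3 — r_{ij} = s_{ij} / (s_i · s_j):
  r[A,A] = 1 (diagonal).
  r[A,B] = -3.5 / (2.3452 · 2.5884) = -3.5 / 6.0704 = -0.5766
  r[A,C] = 1.25 / (2.3452 · 2.881) = 1.25 / 6.7565 = 0.185
  r[B,B] = 1 (diagonal).
  r[B,C] = -0.4 / (2.5884 · 2.881) = -0.4 / 7.4572 = -0.0536
  r[C,C] = 1 (diagonal).

R is symmetric with unit diagonal. Assembling:

R = [[1, -0.5766, 0.185],
 [-0.5766, 1, -0.0536],
 [0.185, -0.0536, 1]]


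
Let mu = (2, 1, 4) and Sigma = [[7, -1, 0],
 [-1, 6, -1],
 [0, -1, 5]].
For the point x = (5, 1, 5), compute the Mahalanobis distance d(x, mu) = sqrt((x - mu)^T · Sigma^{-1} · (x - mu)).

Step 1 — centre the observation: (x - mu) = (3, 0, 1).

Step 2 — invert Sigma (cofactor / det for 3×3, or solve directly):
  Sigma^{-1} = [[0.1465, 0.0253, 0.0051],
 [0.0253, 0.1768, 0.0354],
 [0.0051, 0.0354, 0.2071]].

Step 3 — form the quadratic (x - mu)^T · Sigma^{-1} · (x - mu):
  Sigma^{-1} · (x - mu) = (0.4444, 0.1111, 0.2222).
  (x - mu)^T · [Sigma^{-1} · (x - mu)] = (3)·(0.4444) + (0)·(0.1111) + (1)·(0.2222) = 1.5556.

Step 4 — take square root: d = √(1.5556) ≈ 1.2472.

d(x, mu) = √(1.5556) ≈ 1.2472


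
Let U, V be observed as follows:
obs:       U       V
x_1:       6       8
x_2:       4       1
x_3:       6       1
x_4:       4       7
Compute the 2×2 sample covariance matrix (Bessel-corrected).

Step 1 — column means:
  mean(U) = (6 + 4 + 6 + 4) / 4 = 20/4 = 5
  mean(V) = (8 + 1 + 1 + 7) / 4 = 17/4 = 4.25

Step 2 — sample covariance S[i,j] = (1/(n-1)) · Σ_k (x_{k,i} - mean_i) · (x_{k,j} - mean_j), with n-1 = 3.
  S[U,U] = ((1)·(1) + (-1)·(-1) + (1)·(1) + (-1)·(-1)) / 3 = 4/3 = 1.3333
  S[U,V] = ((1)·(3.75) + (-1)·(-3.25) + (1)·(-3.25) + (-1)·(2.75)) / 3 = 1/3 = 0.3333
  S[V,V] = ((3.75)·(3.75) + (-3.25)·(-3.25) + (-3.25)·(-3.25) + (2.75)·(2.75)) / 3 = 42.75/3 = 14.25

S is symmetric (S[j,i] = S[i,j]). Assembling:

S = [[1.3333, 0.3333],
 [0.3333, 14.25]]


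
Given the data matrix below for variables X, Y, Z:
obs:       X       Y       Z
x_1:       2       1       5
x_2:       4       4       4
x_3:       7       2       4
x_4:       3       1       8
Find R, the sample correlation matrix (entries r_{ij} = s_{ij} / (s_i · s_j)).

Step 1 — column means:
  mean(X) = (2 + 4 + 7 + 3) / 4 = 16/4 = 4
  mean(Y) = (1 + 4 + 2 + 1) / 4 = 8/4 = 2
  mean(Z) = (5 + 4 + 4 + 8) / 4 = 21/4 = 5.25

Step 2 — sample variances and covariances s[i,j] = (1/(n-1)) · Σ_k (x_{k,i} - mean_i) · (x_{k,j} - mean_j), with n-1 = 3:
  s[X,X] = ((-2)·(-2) + (0)·(0) + (3)·(3) + (-1)·(-1)) / 3 = 14/3 = 4.6667
  s[X,Y] = ((-2)·(-1) + (0)·(2) + (3)·(0) + (-1)·(-1)) / 3 = 3/3 = 1
  s[X,Z] = ((-2)·(-0.25) + (0)·(-1.25) + (3)·(-1.25) + (-1)·(2.75)) / 3 = -6/3 = -2
  s[Y,Y] = ((-1)·(-1) + (2)·(2) + (0)·(0) + (-1)·(-1)) / 3 = 6/3 = 2
  s[Y,Z] = ((-1)·(-0.25) + (2)·(-1.25) + (0)·(-1.25) + (-1)·(2.75)) / 3 = -5/3 = -1.6667
  s[Z,Z] = ((-0.25)·(-0.25) + (-1.25)·(-1.25) + (-1.25)·(-1.25) + (2.75)·(2.75)) / 3 = 10.75/3 = 3.5833
  Sample standard deviations s_i = √(s[i,i]):
  s(X) = √(4.6667) = 2.1602
  s(Y) = √(2) = 1.4142
  s(Z) = √(3.5833) = 1.893

Step 3 — r_{ij} = s_{ij} / (s_i · s_j):
  r[X,X] = 1 (diagonal).
  r[X,Y] = 1 / (2.1602 · 1.4142) = 1 / 3.0551 = 0.3273
  r[X,Z] = -2 / (2.1602 · 1.893) = -2 / 4.0893 = -0.4891
  r[Y,Y] = 1 (diagonal).
  r[Y,Z] = -1.6667 / (1.4142 · 1.893) = -1.6667 / 2.6771 = -0.6226
  r[Z,Z] = 1 (diagonal).

R is symmetric with unit diagonal. Assembling:

R = [[1, 0.3273, -0.4891],
 [0.3273, 1, -0.6226],
 [-0.4891, -0.6226, 1]]


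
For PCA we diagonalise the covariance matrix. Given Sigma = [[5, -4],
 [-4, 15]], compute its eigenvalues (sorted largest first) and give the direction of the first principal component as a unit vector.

Step 1 — characteristic polynomial of 2×2 Sigma:
  det(Sigma - λI) = λ² - trace · λ + det = 0.
  trace = 5 + 15 = 20, det = 5·15 - (-4)² = 59.
Step 2 — discriminant:
  Δ = trace² - 4·det = 400 - 236 = 164.
Step 3 — eigenvalues:
  λ = (trace ± √Δ)/2 = (20 ± 12.8062)/2,
  λ_1 = 16.4031,  λ_2 = 3.5969.

Step 4 — unit eigenvector for λ_1: solve (Sigma - λ_1 I)v = 0. First row:
  (5 - 16.4031)·v_x + (-4)·v_y = 0, i.e. (-11.4031)·v_x + (-4)·v_y = 0,
  so v ∝ (b, λ_1 - a) = (-4, 11.4031); multiply by -1 so the first entry is positive: u = (4, -11.4031).
  ||u|| = √((4)² + (-11.4031)²) = √(146.0312) ≈ 12.0843,
  v_1 = u/||u|| ≈ (0.331, -0.9436) (||v_1|| = 1).

λ_1 = 16.4031,  λ_2 = 3.5969;  v_1 ≈ (0.331, -0.9436)


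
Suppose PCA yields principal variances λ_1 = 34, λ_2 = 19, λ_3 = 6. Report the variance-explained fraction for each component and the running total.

Step 1 — total variance = trace(Sigma) = Σ λ_i = 34 + 19 + 6 = 59.

Step 2 — fraction explained by component i = λ_i / Σ λ:
  PC1: 34/59 = 0.5763
  PC2: 19/59 = 0.322
  PC3: 6/59 = 0.1017

Step 3 — cumulative fraction after k components = (λ_1 + ... + λ_k) / Σ λ:
  k = 1: 34/59 = 0.5763
  k = 2: (34 + 19)/59 = 53/59 = 0.8983
  k = 3: (34 + 19 + 6)/59 = 59/59 = 1

Summary (fraction, with percent):

explained: PC1 0.5763 (57.63%), PC2 0.322 (32.2%), PC3 0.1017 (10.17%);  cumulative: 0.5763, 0.8983, 1


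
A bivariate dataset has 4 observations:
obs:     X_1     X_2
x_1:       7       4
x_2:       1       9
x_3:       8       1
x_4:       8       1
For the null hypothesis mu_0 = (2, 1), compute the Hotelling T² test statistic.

Step 1 — sample mean vector:
  mean(X_1) = (7 + 1 + 8 + 8) / 4 = 24/4 = 6
  mean(X_2) = (4 + 9 + 1 + 1) / 4 = 15/4 = 3.75
  x̄ = (6, 3.75),  deviation x̄ - mu_0 = (6, 3.75) - (2, 1) = (4, 2.75).

Step 2 — sample covariance matrix, S[i,j] = (1/(n-1)) · Σ_k (x_{k,i} - mean_i) · (x_{k,j} - mean_j), divisor n-1 = 3:
  S[X_1,X_1] = ((1)·(1) + (-5)·(-5) + (2)·(2) + (2)·(2)) / 3 = 34/3 = 11.3333
  S[X_1,X_2] = ((1)·(0.25) + (-5)·(5.25) + (2)·(-2.75) + (2)·(-2.75)) / 3 = -37/3 = -12.3333
  S[X_2,X_2] = ((0.25)·(0.25) + (5.25)·(5.25) + (-2.75)·(-2.75) + (-2.75)·(-2.75)) / 3 = 42.75/3 = 14.25
  S = [[11.3333, -12.3333],
 [-12.3333, 14.25]].

Step 3 — invert S. det(S) = 11.3333·14.25 - (-12.3333)² = 9.3889.
  S^{-1} = (1/det) · [[d, -b], [-b, a]] = [[1.5178, 1.3136],
 [1.3136, 1.2071]].

Step 4 — quadratic form (x̄ - mu_0)^T · S^{-1} · (x̄ - mu_0):
  S^{-1} · (x̄ - mu_0) = (9.6834, 8.574),
  (x̄ - mu_0)^T · [...] = (4)·(9.6834) + (2.75)·(8.574) = 62.3121.

Step 5 — scale by n: T² = 4 · 62.3121 = 249.2485.

T² ≈ 249.2485


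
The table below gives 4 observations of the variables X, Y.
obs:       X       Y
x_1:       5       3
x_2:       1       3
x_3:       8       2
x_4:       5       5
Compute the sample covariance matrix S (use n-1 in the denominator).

Step 1 — column means:
  mean(X) = (5 + 1 + 8 + 5) / 4 = 19/4 = 4.75
  mean(Y) = (3 + 3 + 2 + 5) / 4 = 13/4 = 3.25

Step 2 — sample covariance S[i,j] = (1/(n-1)) · Σ_k (x_{k,i} - mean_i) · (x_{k,j} - mean_j), with n-1 = 3.
  S[X,X] = ((0.25)·(0.25) + (-3.75)·(-3.75) + (3.25)·(3.25) + (0.25)·(0.25)) / 3 = 24.75/3 = 8.25
  S[X,Y] = ((0.25)·(-0.25) + (-3.75)·(-0.25) + (3.25)·(-1.25) + (0.25)·(1.75)) / 3 = -2.75/3 = -0.9167
  S[Y,Y] = ((-0.25)·(-0.25) + (-0.25)·(-0.25) + (-1.25)·(-1.25) + (1.75)·(1.75)) / 3 = 4.75/3 = 1.5833

S is symmetric (S[j,i] = S[i,j]). Assembling:

S = [[8.25, -0.9167],
 [-0.9167, 1.5833]]


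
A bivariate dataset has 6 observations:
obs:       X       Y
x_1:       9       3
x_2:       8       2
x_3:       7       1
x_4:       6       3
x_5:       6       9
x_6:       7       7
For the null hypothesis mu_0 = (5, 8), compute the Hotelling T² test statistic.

Step 1 — sample mean vector:
  mean(X) = (9 + 8 + 7 + 6 + 6 + 7) / 6 = 43/6 = 7.1667
  mean(Y) = (3 + 2 + 1 + 3 + 9 + 7) / 6 = 25/6 = 4.1667
  x̄ = (7.1667, 4.1667),  deviation x̄ - mu_0 = (7.1667, 4.1667) - (5, 8) = (2.1667, -3.8333).

Step 2 — sample covariance matrix, S[i,j] = (1/(n-1)) · Σ_k (x_{k,i} - mean_i) · (x_{k,j} - mean_j), divisor n-1 = 5:
  S[X,X] = ((1.8333)·(1.8333) + (0.8333)·(0.8333) + (-0.1667)·(-0.1667) + (-1.1667)·(-1.1667) + (-1.1667)·(-1.1667) + (-0.1667)·(-0.1667)) / 5 = 6.8333/5 = 1.3667
  S[X,Y] = ((1.8333)·(-1.1667) + (0.8333)·(-2.1667) + (-0.1667)·(-3.1667) + (-1.1667)·(-1.1667) + (-1.1667)·(4.8333) + (-0.1667)·(2.8333)) / 5 = -8.1667/5 = -1.6333
  S[Y,Y] = ((-1.1667)·(-1.1667) + (-2.1667)·(-2.1667) + (-3.1667)·(-3.1667) + (-1.1667)·(-1.1667) + (4.8333)·(4.8333) + (2.8333)·(2.8333)) / 5 = 48.8333/5 = 9.7667
  S = [[1.3667, -1.6333],
 [-1.6333, 9.7667]].

Step 3 — invert S. det(S) = 1.3667·9.7667 - (-1.6333)² = 10.68.
  S^{-1} = (1/det) · [[d, -b], [-b, a]] = [[0.9145, 0.1529],
 [0.1529, 0.128]].

Step 4 — quadratic form (x̄ - mu_0)^T · S^{-1} · (x̄ - mu_0):
  S^{-1} · (x̄ - mu_0) = (1.3951, -0.1592),
  (x̄ - mu_0)^T · [...] = (2.1667)·(1.3951) + (-3.8333)·(-0.1592) = 3.633.

Step 5 — scale by n: T² = 6 · 3.633 = 21.7978.

T² ≈ 21.7978
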